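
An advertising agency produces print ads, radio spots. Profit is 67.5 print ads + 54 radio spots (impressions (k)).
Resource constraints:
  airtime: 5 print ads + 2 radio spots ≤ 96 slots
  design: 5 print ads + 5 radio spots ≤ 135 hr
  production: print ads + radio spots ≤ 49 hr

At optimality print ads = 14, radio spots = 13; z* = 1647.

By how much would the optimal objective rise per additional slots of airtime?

At the optimum: airtime uses 96 of 96 (binding); design uses 135 of 135 (binding); production uses 27 of 49 (slack = 22).
Since production is not tight, its dual is 0.
The binding rows give the dual system: 5·y_airtime + 5·y_design = 67.5 and 2·y_airtime + 5·y_design = 54.
This yields shadow prices y_airtime = 4.5, y_design = 9.
Shadow price of airtime = 4.5.

4.5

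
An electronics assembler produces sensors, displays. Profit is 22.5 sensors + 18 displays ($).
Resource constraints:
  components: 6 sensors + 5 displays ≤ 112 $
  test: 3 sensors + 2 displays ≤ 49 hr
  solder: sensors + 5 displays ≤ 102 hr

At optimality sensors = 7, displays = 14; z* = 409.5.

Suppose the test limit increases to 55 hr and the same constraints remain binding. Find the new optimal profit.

418.5

Binding: components and test. Non-binding: solder (25 unused).
Slack constraints have shadow price 0 (complementary slackness).
From A_Bᵀ y = c: 6·y_components + 3·y_test = 22.5; 5·y_components + 2·y_test = 18.
Solving: y_components = 3, y_test = 1.5.
Δz = y_test·Δb = 1.5 × (6) = 9, so new z* = 409.5 + 9 = 418.5.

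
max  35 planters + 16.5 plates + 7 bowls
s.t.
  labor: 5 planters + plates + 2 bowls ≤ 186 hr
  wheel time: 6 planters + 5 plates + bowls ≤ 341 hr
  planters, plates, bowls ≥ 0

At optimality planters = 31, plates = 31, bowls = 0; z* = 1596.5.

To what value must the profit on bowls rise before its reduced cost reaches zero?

Check each constraint at x*: labor 186/186 (tight); wheel time 341/341 (tight).
The binding rows give the dual system: 5·y_labor + 6·y_wheel time = 35 and 1·y_labor + 5·y_wheel time = 16.5.
→ y_labor = 4 and y_wheel time = 2.5.
bowls enters the basis when its profit ≥ yᵀa₃ = 4·2 + 2.5·1 = 10.5.

10.5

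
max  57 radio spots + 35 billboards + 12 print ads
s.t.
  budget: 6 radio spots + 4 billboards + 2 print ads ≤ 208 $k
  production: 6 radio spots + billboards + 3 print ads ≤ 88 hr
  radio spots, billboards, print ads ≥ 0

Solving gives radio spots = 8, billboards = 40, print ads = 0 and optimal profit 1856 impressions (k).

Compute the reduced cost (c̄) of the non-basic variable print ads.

-8

Both budget and production are binding at x*.
From A_Bᵀ y = c: 6·y_budget + 6·y_production = 57; 4·y_budget + 1·y_production = 35.
→ y_budget = 8.5 and y_production = 1.
Reduced cost of print ads: c₃ − yᵀa₃ = 12 − (8.5·2 + 1·3) = 12 − 20 = -8.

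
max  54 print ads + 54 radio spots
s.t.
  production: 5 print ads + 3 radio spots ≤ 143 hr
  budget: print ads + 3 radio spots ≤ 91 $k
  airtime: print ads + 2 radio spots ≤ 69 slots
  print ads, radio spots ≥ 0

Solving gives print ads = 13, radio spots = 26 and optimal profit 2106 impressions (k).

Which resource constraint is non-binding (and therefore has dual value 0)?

airtime

production: 143/143 (binding)
budget: 91/91 (binding)
airtime: 65/69 (slack 4)
By complementary slackness, a constraint with positive slack has shadow price 0 → airtime.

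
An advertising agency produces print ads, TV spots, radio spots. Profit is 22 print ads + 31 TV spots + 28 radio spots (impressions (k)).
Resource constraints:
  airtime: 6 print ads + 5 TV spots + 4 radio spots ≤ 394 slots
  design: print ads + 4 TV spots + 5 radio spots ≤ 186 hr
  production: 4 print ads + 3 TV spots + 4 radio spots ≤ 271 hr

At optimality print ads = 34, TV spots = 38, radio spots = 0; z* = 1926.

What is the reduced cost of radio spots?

Check each constraint at x*: airtime 394/394 (tight); design 186/186 (tight); production 250/271 (slack 21).
Slack constraints have shadow price 0 (complementary slackness).
The binding rows give the dual system: 6·y_airtime + 1·y_design = 22 and 5·y_airtime + 4·y_design = 31.
→ y_airtime = 3 and y_design = 4.
Reduced cost of radio spots: c₃ − yᵀa₃ = 28 − (3·4 + 4·5) = 28 − 32 = -4.

-4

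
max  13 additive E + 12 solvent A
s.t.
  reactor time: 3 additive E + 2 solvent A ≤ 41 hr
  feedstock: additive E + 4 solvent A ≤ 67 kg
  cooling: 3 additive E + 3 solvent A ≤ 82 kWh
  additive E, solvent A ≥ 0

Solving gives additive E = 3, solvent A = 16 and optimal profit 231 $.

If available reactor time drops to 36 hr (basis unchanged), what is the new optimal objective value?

211

Check each constraint at x*: reactor time 41/41 (tight); feedstock 67/67 (tight); cooling 57/82 (slack 25).
By complementary slackness, y = 0 for the non-binding constraint.
The binding rows give the dual system: 3·y_reactor time + 1·y_feedstock = 13 and 2·y_reactor time + 4·y_feedstock = 12.
Solving: y_reactor time = 4, y_feedstock = 1.
Δz = y_reactor time·Δb = 4 × (-5) = -20, so new z* = 231 − 20 = 211.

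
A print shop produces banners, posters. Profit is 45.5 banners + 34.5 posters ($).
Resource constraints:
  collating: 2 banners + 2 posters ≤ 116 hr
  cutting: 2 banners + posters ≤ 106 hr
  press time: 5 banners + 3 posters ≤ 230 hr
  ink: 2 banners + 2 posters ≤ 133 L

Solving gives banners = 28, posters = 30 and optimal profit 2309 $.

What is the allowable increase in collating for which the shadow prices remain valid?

Binding constraints: collating, press time. The basis is B = [[2,2],[5,3]] with det -4.
Per unit increase in collating, x* moves by d = (-0.75, 1.25).
The basis stays optimal until ink becomes binding; allowable increase = 17 hr.

17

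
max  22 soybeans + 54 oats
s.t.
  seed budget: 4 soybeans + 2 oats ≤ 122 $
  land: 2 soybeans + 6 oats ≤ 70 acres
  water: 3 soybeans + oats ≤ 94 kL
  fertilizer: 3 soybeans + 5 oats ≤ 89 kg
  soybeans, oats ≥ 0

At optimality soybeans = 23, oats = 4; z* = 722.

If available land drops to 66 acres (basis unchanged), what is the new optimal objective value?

At the optimum: seed budget uses 100 of 122 (slack = 22); land uses 70 of 70 (binding); water uses 73 of 94 (slack = 21); fertilizer uses 89 of 89 (binding).
Since seed budget, water are not tight, their duals are 0.
From A_Bᵀ y = c: 2·y_land + 3·y_fertilizer = 22; 6·y_land + 5·y_fertilizer = 54.
→ y_land = 6.5 and y_fertilizer = 3.
Δz = y_land·Δb = 6.5 × (-4) = -26, so new z* = 722 − 26 = 696.

696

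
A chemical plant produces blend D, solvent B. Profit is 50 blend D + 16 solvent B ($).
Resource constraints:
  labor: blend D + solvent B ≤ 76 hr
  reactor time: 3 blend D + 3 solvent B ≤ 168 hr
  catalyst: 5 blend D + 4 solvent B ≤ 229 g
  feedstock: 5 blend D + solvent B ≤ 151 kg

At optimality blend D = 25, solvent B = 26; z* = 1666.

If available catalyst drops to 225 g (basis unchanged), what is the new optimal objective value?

1658

At the optimum: labor uses 51 of 76 (slack = 25); reactor time uses 153 of 168 (slack = 15); catalyst uses 229 of 229 (binding); feedstock uses 151 of 151 (binding).
Slack constraints have shadow price 0 (complementary slackness).
From A_Bᵀ y = c: 5·y_catalyst + 5·y_feedstock = 50; 4·y_catalyst + 1·y_feedstock = 16.
This yields shadow prices y_catalyst = 2, y_feedstock = 8.
Δz = y_catalyst·Δb = 2 × (-4) = -8, so new z* = 1666 − 8 = 1658.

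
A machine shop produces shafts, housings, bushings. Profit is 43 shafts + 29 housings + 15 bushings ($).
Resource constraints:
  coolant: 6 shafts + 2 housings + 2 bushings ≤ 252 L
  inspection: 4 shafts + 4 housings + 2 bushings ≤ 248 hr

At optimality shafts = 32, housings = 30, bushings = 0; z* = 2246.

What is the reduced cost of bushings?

Both coolant and inspection are binding at x*.
Dual feasibility on the basic columns requires 6·y_coolant + 4·y_inspection = 43, 2·y_coolant + 4·y_inspection = 29.
This yields shadow prices y_coolant = 3.5, y_inspection = 5.5.
Reduced cost of bushings: c₃ − yᵀa₃ = 15 − (3.5·2 + 5.5·2) = 15 − 18 = -3.

-3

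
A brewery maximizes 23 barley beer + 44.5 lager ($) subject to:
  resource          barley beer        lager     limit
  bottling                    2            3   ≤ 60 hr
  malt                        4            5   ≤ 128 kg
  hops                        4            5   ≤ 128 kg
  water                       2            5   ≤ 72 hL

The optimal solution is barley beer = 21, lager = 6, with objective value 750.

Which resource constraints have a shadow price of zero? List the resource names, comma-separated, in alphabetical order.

hops, malt

bottling: 60/60 (binding)
malt: 114/128 (slack 14)
hops: 114/128 (slack 14)
water: 72/72 (binding)
By complementary slackness, a constraint with positive slack has shadow price 0 → hops, malt.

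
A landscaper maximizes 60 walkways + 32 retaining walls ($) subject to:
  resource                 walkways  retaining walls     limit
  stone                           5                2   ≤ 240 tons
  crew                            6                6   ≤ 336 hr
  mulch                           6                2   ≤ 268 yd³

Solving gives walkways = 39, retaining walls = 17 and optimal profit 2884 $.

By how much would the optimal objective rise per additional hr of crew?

Check each constraint at x*: stone 229/240 (slack 11); crew 336/336 (tight); mulch 268/268 (tight).
By complementary slackness, y = 0 for the non-binding constraint.
The binding rows give the dual system: 6·y_crew + 6·y_mulch = 60 and 6·y_crew + 2·y_mulch = 32.
Solving: y_crew = 3, y_mulch = 7.
Shadow price of crew = 3.

3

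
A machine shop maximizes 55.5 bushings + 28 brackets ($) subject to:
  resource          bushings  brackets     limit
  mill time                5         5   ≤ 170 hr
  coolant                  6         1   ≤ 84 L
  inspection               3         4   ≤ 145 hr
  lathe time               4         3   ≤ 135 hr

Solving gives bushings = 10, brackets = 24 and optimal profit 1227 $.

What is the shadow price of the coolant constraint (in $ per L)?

At the optimum: mill time uses 170 of 170 (binding); coolant uses 84 of 84 (binding); inspection uses 126 of 145 (slack = 19); lathe time uses 112 of 135 (slack = 23).
Slack constraints have shadow price 0 (complementary slackness).
From A_Bᵀ y = c: 5·y_mill time + 6·y_coolant = 55.5; 5·y_mill time + 1·y_coolant = 28.
→ y_mill time = 4.5 and y_coolant = 5.5.
Shadow price of coolant = 5.5.

5.5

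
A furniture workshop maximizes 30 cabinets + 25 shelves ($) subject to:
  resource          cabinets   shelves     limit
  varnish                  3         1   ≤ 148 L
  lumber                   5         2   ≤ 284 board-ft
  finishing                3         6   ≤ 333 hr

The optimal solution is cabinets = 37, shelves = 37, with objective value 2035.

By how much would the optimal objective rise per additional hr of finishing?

Check each constraint at x*: varnish 148/148 (tight); lumber 259/284 (slack 25); finishing 333/333 (tight).
Slack constraints have shadow price 0 (complementary slackness).
The binding rows give the dual system: 3·y_varnish + 3·y_finishing = 30 and 1·y_varnish + 6·y_finishing = 25.
This yields shadow prices y_varnish = 7, y_finishing = 3.
Shadow price of finishing = 3.

3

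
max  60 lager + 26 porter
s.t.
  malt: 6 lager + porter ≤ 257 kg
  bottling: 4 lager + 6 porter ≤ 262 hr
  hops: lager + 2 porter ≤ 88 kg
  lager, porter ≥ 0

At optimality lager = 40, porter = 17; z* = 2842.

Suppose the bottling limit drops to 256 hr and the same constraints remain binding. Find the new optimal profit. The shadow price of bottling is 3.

2824

Δb = -6, so new z* = 2842 + (3)·(-6) = 2842 − 18 = 2824.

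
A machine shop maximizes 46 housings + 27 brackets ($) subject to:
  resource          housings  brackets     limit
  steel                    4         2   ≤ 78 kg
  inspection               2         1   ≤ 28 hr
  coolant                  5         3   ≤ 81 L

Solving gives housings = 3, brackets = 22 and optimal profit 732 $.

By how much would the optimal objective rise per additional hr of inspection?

3

At the optimum: steel uses 56 of 78 (slack = 22); inspection uses 28 of 28 (binding); coolant uses 81 of 81 (binding).
Since steel is not tight, its dual is 0.
Dual feasibility on the basic columns requires 2·y_inspection + 5·y_coolant = 46, 1·y_inspection + 3·y_coolant = 27.
Solving: y_inspection = 3, y_coolant = 8.
Shadow price of inspection = 3.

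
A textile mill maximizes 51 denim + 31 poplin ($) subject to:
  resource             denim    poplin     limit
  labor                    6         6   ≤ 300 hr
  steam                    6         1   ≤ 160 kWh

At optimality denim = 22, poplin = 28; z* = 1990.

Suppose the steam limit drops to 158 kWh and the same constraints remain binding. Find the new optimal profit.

1982

At the optimum: labor uses 300 of 300 (binding); steam uses 160 of 160 (binding).
From A_Bᵀ y = c: 6·y_labor + 6·y_steam = 51; 6·y_labor + 1·y_steam = 31.
→ y_labor = 4.5 and y_steam = 4.
Δz = y_steam·Δb = 4 × (-2) = -8, so new z* = 1990 − 8 = 1982.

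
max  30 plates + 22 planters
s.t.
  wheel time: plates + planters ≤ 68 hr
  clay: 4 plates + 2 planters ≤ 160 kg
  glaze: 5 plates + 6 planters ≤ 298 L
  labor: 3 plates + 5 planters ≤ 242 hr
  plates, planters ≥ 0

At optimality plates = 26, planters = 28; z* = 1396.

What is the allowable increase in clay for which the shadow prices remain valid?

Binding constraints: clay, glaze. The basis is B = [[4,2],[5,6]] with det 14.
Per unit increase in clay, x* moves by d = (0.4286, -0.3571).
The basis stays optimal until planters reaches 0; allowable increase = 78.4 kg.

78.4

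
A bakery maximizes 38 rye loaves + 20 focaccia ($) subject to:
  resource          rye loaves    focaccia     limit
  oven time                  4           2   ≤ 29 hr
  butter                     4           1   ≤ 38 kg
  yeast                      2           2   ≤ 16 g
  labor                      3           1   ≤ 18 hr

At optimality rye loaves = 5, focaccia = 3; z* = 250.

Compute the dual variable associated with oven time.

Check each constraint at x*: oven time 26/29 (slack 3); butter 23/38 (slack 15); yeast 16/16 (tight); labor 18/18 (tight).
Since oven time, butter are not tight, their duals are 0.
Dual feasibility on the basic columns requires 2·y_yeast + 3·y_labor = 38, 2·y_yeast + 1·y_labor = 20.
This yields shadow prices y_yeast = 5.5, y_labor = 9.
Shadow price of oven time = 0.

0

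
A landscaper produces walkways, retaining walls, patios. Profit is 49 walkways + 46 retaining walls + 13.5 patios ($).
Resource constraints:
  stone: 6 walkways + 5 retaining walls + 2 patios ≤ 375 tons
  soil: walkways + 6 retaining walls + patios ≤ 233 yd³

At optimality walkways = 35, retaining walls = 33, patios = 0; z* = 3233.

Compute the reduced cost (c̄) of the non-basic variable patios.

Check each constraint at x*: stone 375/375 (tight); soil 233/233 (tight).
Dual feasibility on the basic columns requires 6·y_stone + 1·y_soil = 49, 5·y_stone + 6·y_soil = 46.
This yields shadow prices y_stone = 8, y_soil = 1.
Reduced cost of patios: c₃ − yᵀa₃ = 13.5 − (8·2 + 1·1) = 13.5 − 17 = -3.5.

-3.5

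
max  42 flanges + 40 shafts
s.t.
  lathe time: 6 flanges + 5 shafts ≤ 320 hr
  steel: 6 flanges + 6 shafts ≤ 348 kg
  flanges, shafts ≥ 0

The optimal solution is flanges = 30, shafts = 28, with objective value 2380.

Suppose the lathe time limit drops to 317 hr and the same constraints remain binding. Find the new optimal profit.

2374

Both lathe time and steel are binding at x*.
The binding rows give the dual system: 6·y_lathe time + 6·y_steel = 42 and 5·y_lathe time + 6·y_steel = 40.
This yields shadow prices y_lathe time = 2, y_steel = 5.
Δz = y_lathe time·Δb = 2 × (-3) = -6, so new z* = 2380 − 6 = 2374.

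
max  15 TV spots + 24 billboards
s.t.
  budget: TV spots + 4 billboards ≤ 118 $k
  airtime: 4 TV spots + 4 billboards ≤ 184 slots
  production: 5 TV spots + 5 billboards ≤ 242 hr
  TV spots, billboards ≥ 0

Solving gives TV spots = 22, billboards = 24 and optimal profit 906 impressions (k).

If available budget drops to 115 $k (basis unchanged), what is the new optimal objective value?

Binding: budget and airtime. Non-binding: production (12 unused).
Since production is not tight, its dual is 0.
The binding rows give the dual system: 1·y_budget + 4·y_airtime = 15 and 4·y_budget + 4·y_airtime = 24.
Solving: y_budget = 3, y_airtime = 3.
Δz = y_budget·Δb = 3 × (-3) = -9, so new z* = 906 − 9 = 897.

897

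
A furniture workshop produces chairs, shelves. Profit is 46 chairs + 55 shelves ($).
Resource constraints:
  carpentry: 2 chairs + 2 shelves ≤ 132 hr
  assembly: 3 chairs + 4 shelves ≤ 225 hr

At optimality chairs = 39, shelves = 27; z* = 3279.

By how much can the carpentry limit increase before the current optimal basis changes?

18

Binding constraints: carpentry, assembly. The basis is B = [[2,2],[3,4]] with det 2.
Per unit increase in carpentry, x* moves by d = (2, -1.5).
The basis stays optimal until shelves reaches 0; allowable increase = 18 hr.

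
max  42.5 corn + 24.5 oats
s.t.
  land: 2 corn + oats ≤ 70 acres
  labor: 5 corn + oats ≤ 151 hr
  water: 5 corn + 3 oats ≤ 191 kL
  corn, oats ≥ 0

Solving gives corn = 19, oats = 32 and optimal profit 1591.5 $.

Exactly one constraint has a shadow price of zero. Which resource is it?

labor

land: 70/70 (binding)
labor: 127/151 (slack 24)
water: 191/191 (binding)
By complementary slackness, a constraint with positive slack has shadow price 0 → labor.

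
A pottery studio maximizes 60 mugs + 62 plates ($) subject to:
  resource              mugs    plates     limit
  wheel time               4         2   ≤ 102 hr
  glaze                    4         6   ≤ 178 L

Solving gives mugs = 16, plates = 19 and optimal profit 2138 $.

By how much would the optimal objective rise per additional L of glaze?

8

At the optimum: wheel time uses 102 of 102 (binding); glaze uses 178 of 178 (binding).
From A_Bᵀ y = c: 4·y_wheel time + 4·y_glaze = 60; 2·y_wheel time + 6·y_glaze = 62.
This yields shadow prices y_wheel time = 7, y_glaze = 8.
Shadow price of glaze = 8.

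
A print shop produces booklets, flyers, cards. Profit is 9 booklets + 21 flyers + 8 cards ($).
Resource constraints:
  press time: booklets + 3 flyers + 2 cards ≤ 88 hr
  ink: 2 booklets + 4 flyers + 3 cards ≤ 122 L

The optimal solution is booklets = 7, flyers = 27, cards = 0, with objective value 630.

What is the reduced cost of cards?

At the optimum: press time uses 88 of 88 (binding); ink uses 122 of 122 (binding).
From A_Bᵀ y = c: 1·y_press time + 2·y_ink = 9; 3·y_press time + 4·y_ink = 21.
This yields shadow prices y_press time = 3, y_ink = 3.
Reduced cost of cards: c₃ − yᵀa₃ = 8 − (3·2 + 3·3) = 8 − 15 = -7.

-7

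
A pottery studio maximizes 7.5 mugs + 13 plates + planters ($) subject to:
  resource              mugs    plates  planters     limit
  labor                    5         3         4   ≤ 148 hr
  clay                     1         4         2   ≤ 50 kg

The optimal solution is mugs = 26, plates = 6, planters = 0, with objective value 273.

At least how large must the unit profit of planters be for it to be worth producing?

9

Check each constraint at x*: labor 148/148 (tight); clay 50/50 (tight).
Dual feasibility on the basic columns requires 5·y_labor + 1·y_clay = 7.5, 3·y_labor + 4·y_clay = 13.
→ y_labor = 1 and y_clay = 2.5.
planters enters the basis when its profit ≥ yᵀa₃ = 1·4 + 2.5·2 = 9.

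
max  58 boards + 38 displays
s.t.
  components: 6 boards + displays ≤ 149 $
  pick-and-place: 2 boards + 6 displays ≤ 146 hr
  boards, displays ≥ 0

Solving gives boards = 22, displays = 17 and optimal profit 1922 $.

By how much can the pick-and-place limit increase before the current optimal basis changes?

Binding constraints: components, pick-and-place. The basis is B = [[6,1],[2,6]] with det 34.
Per unit increase in pick-and-place, x* moves by d = (-0.0294, 0.1765).
The basis stays optimal until boards reaches 0; allowable increase = 748 hr.

748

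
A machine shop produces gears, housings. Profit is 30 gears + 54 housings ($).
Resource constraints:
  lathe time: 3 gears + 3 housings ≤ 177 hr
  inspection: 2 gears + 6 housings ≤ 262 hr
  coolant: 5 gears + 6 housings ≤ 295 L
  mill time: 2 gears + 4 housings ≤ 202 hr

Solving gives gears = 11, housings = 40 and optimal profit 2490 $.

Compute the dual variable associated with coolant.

At the optimum: lathe time uses 153 of 177 (slack = 24); inspection uses 262 of 262 (binding); coolant uses 295 of 295 (binding); mill time uses 182 of 202 (slack = 20).
Since lathe time, mill time are not tight, their duals are 0.
From A_Bᵀ y = c: 2·y_inspection + 5·y_coolant = 30; 6·y_inspection + 6·y_coolant = 54.
Solving: y_inspection = 5, y_coolant = 4.
Shadow price of coolant = 4.

4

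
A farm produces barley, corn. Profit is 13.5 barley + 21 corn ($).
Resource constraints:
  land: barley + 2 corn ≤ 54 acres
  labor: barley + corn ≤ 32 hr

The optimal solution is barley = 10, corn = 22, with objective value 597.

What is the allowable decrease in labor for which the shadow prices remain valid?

Binding constraints: land, labor. The basis is B = [[1,2],[1,1]] with det -1.
Per unit decrease in labor, x* moves by d = (-2, 1).
The basis stays optimal until barley reaches 0; allowable decrease = 5 hr.

5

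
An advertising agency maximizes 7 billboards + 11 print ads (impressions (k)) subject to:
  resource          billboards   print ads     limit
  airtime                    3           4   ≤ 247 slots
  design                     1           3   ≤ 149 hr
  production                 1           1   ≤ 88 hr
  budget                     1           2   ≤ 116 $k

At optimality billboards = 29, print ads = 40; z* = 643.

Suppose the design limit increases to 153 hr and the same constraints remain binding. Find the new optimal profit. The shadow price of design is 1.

Δb = 4, so new z* = 643 + (1)·(4) = 643 + 4 = 647.

647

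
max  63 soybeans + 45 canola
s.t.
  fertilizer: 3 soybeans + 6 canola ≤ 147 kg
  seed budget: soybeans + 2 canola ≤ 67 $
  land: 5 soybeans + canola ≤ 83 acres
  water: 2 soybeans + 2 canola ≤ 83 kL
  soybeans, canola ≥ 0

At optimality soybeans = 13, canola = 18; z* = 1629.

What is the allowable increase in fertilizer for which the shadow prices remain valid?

54

Binding constraints: fertilizer, land. The basis is B = [[3,6],[5,1]] with det -27.
Per unit increase in fertilizer, x* moves by d = (-0.037, 0.1852).
The basis stays optimal until seed budget becomes binding; allowable increase = 54 kg.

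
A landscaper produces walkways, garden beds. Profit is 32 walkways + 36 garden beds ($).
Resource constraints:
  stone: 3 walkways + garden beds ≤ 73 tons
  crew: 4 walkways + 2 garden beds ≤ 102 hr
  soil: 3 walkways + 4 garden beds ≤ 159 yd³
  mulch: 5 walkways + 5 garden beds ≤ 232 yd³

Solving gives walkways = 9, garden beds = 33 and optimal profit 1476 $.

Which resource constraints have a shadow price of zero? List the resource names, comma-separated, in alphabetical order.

mulch, stone

stone: 60/73 (slack 13)
crew: 102/102 (binding)
soil: 159/159 (binding)
mulch: 210/232 (slack 22)
By complementary slackness, a constraint with positive slack has shadow price 0 → mulch, stone.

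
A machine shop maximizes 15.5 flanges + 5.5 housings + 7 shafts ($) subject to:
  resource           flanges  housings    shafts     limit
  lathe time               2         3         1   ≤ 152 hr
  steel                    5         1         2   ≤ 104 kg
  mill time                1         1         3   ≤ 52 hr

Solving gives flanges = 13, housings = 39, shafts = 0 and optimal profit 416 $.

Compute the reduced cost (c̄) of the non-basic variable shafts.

Check each constraint at x*: lathe time 143/152 (slack 9); steel 104/104 (tight); mill time 52/52 (tight).
Since lathe time is not tight, its dual is 0.
Dual feasibility on the basic columns requires 5·y_steel + 1·y_mill time = 15.5, 1·y_steel + 1·y_mill time = 5.5.
This yields shadow prices y_steel = 2.5, y_mill time = 3.
Reduced cost of shafts: c₃ − yᵀa₃ = 7 − (2.5·2 + 3·3) = 7 − 14 = -7.

-7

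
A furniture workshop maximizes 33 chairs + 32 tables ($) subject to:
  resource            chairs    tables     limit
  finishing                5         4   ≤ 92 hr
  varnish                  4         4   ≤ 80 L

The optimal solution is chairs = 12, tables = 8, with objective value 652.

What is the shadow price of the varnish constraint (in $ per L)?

7

At the optimum: finishing uses 92 of 92 (binding); varnish uses 80 of 80 (binding).
The binding rows give the dual system: 5·y_finishing + 4·y_varnish = 33 and 4·y_finishing + 4·y_varnish = 32.
This yields shadow prices y_finishing = 1, y_varnish = 7.
Shadow price of varnish = 7.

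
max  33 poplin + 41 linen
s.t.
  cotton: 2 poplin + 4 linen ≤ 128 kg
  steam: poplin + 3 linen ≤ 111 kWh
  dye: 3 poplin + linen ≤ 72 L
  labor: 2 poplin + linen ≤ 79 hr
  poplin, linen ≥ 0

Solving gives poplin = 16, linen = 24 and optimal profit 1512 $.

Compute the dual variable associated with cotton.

9

Binding: cotton and dye. Non-binding: steam (23 unused), labor (23 unused).
By complementary slackness, y = 0 for the non-binding constraints.
Dual feasibility on the basic columns requires 2·y_cotton + 3·y_dye = 33, 4·y_cotton + 1·y_dye = 41.
Solving: y_cotton = 9, y_dye = 5.
Shadow price of cotton = 9.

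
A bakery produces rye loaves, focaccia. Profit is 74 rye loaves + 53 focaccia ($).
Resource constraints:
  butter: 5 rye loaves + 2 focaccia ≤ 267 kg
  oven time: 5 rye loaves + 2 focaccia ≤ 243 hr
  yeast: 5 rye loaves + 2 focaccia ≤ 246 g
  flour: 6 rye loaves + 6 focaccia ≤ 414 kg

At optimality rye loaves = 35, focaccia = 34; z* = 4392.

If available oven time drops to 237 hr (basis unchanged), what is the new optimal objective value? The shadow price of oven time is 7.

Δb = -6, so new z* = 4392 + (7)·(-6) = 4392 − 42 = 4350.

4350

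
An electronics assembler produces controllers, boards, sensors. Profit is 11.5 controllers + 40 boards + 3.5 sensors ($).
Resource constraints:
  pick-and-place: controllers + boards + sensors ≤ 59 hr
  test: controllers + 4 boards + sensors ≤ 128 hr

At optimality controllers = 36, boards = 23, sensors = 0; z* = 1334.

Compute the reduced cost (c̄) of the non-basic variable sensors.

Both pick-and-place and test are binding at x*.
From A_Bᵀ y = c: 1·y_pick-and-place + 1·y_test = 11.5; 1·y_pick-and-place + 4·y_test = 40.
This yields shadow prices y_pick-and-place = 2, y_test = 9.5.
Reduced cost of sensors: c₃ − yᵀa₃ = 3.5 − (2·1 + 9.5·1) = 3.5 − 11.5 = -8.

-8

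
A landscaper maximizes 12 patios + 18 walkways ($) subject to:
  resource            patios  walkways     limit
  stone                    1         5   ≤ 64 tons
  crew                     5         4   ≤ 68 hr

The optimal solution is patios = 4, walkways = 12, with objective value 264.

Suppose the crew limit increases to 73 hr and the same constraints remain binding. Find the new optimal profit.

274

Both stone and crew are binding at x*.
The binding rows give the dual system: 1·y_stone + 5·y_crew = 12 and 5·y_stone + 4·y_crew = 18.
→ y_stone = 2 and y_crew = 2.
Δz = y_crew·Δb = 2 × (5) = 10, so new z* = 264 + 10 = 274.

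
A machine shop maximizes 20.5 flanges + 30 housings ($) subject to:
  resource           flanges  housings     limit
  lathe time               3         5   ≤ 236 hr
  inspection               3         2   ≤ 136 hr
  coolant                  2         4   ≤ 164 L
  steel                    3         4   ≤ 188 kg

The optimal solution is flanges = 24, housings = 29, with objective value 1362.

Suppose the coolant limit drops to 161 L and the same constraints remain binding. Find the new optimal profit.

Binding: coolant and steel. Non-binding: lathe time (19 unused), inspection (6 unused).
Since lathe time, inspection are not tight, their duals are 0.
Dual feasibility on the basic columns requires 2·y_coolant + 3·y_steel = 20.5, 4·y_coolant + 4·y_steel = 30.
Solving: y_coolant = 2, y_steel = 5.5.
Δz = y_coolant·Δb = 2 × (-3) = -6, so new z* = 1362 − 6 = 1356.

1356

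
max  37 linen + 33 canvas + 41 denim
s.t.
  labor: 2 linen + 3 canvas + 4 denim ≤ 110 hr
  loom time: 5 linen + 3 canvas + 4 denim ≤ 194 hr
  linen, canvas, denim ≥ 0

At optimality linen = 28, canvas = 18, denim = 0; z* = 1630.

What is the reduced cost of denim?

At the optimum: labor uses 110 of 110 (binding); loom time uses 194 of 194 (binding).
Dual feasibility on the basic columns requires 2·y_labor + 5·y_loom time = 37, 3·y_labor + 3·y_loom time = 33.
This yields shadow prices y_labor = 6, y_loom time = 5.
Reduced cost of denim: c₃ − yᵀa₃ = 41 − (6·4 + 5·4) = 41 − 44 = -3.

-3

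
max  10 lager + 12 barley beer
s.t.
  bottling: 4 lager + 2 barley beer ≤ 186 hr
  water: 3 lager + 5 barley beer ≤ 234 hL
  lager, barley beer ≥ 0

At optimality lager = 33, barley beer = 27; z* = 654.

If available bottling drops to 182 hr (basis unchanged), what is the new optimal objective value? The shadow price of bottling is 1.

Δb = -4, so new z* = 654 + (1)·(-4) = 654 − 4 = 650.

650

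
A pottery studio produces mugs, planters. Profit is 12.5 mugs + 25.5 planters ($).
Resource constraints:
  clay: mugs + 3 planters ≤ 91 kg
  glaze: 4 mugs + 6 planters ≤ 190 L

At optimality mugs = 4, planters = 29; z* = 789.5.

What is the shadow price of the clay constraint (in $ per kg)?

Check each constraint at x*: clay 91/91 (tight); glaze 190/190 (tight).
The binding rows give the dual system: 1·y_clay + 4·y_glaze = 12.5 and 3·y_clay + 6·y_glaze = 25.5.
→ y_clay = 4.5 and y_glaze = 2.
Shadow price of clay = 4.5.

4.5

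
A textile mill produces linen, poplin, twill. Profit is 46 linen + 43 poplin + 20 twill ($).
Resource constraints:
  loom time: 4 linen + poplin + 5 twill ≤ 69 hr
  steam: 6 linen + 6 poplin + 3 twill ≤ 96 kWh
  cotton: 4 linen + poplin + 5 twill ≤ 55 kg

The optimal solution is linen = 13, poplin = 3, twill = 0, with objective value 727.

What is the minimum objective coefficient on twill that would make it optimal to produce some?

26

Binding: steam and cotton. Non-binding: loom time (14 unused).
By complementary slackness, y = 0 for the non-binding constraint.
From A_Bᵀ y = c: 6·y_steam + 4·y_cotton = 46; 6·y_steam + 1·y_cotton = 43.
Solving: y_steam = 7, y_cotton = 1.
twill enters the basis when its profit ≥ yᵀa₃ = 7·3 + 1·5 = 26.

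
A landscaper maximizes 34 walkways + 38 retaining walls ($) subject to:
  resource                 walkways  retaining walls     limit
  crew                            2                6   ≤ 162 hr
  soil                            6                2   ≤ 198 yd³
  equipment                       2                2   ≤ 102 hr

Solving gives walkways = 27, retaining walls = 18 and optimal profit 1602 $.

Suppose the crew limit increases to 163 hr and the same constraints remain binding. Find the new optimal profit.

Check each constraint at x*: crew 162/162 (tight); soil 198/198 (tight); equipment 90/102 (slack 12).
Since equipment is not tight, its dual is 0.
From A_Bᵀ y = c: 2·y_crew + 6·y_soil = 34; 6·y_crew + 2·y_soil = 38.
This yields shadow prices y_crew = 5, y_soil = 4.
Δz = y_crew·Δb = 5 × (1) = 5, so new z* = 1602 + 5 = 1607.

1607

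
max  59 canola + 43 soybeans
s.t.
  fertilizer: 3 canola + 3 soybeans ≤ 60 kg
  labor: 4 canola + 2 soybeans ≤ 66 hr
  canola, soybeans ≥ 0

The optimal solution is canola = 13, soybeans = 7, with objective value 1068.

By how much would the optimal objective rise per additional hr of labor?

8

Both fertilizer and labor are binding at x*.
From A_Bᵀ y = c: 3·y_fertilizer + 4·y_labor = 59; 3·y_fertilizer + 2·y_labor = 43.
Solving: y_fertilizer = 9, y_labor = 8.
Shadow price of labor = 8.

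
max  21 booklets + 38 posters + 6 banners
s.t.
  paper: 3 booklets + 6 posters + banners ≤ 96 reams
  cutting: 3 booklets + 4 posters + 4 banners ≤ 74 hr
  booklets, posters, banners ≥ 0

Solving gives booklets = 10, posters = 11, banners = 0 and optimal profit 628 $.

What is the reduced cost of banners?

-7

Both paper and cutting are binding at x*.
The binding rows give the dual system: 3·y_paper + 3·y_cutting = 21 and 6·y_paper + 4·y_cutting = 38.
→ y_paper = 5 and y_cutting = 2.
Reduced cost of banners: c₃ − yᵀa₃ = 6 − (5·1 + 2·4) = 6 − 13 = -7.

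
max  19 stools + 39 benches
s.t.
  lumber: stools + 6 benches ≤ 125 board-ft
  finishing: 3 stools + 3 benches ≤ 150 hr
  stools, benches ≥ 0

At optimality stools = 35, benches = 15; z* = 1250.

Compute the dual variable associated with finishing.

Check each constraint at x*: lumber 125/125 (tight); finishing 150/150 (tight).
From A_Bᵀ y = c: 1·y_lumber + 3·y_finishing = 19; 6·y_lumber + 3·y_finishing = 39.
→ y_lumber = 4 and y_finishing = 5.
Shadow price of finishing = 5.

5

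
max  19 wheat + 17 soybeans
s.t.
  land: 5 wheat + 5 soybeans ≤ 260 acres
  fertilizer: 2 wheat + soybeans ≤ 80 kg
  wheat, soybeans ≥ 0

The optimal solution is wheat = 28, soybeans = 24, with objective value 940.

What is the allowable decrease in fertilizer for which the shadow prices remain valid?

28

Binding constraints: land, fertilizer. The basis is B = [[5,5],[2,1]] with det -5.
Per unit decrease in fertilizer, x* moves by d = (-1, 1).
The basis stays optimal until wheat reaches 0; allowable decrease = 28 kg.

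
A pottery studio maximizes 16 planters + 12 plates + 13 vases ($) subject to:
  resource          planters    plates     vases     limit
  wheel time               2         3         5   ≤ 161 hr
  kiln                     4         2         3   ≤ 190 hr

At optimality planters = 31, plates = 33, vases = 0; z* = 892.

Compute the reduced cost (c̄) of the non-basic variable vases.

-6

At the optimum: wheel time uses 161 of 161 (binding); kiln uses 190 of 190 (binding).
From A_Bᵀ y = c: 2·y_wheel time + 4·y_kiln = 16; 3·y_wheel time + 2·y_kiln = 12.
This yields shadow prices y_wheel time = 2, y_kiln = 3.
Reduced cost of vases: c₃ − yᵀa₃ = 13 − (2·5 + 3·3) = 13 − 19 = -6.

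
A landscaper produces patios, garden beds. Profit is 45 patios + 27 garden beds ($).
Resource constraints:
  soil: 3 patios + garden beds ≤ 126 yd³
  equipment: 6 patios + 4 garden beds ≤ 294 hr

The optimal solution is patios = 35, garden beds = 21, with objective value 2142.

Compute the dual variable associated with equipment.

Check each constraint at x*: soil 126/126 (tight); equipment 294/294 (tight).
The binding rows give the dual system: 3·y_soil + 6·y_equipment = 45 and 1·y_soil + 4·y_equipment = 27.
This yields shadow prices y_soil = 3, y_equipment = 6.
Shadow price of equipment = 6.

6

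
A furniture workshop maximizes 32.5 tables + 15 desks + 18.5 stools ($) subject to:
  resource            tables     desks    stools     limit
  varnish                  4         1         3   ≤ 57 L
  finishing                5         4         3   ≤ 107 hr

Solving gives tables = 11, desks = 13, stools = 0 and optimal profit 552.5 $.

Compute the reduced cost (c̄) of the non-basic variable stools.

At the optimum: varnish uses 57 of 57 (binding); finishing uses 107 of 107 (binding).
Dual feasibility on the basic columns requires 4·y_varnish + 5·y_finishing = 32.5, 1·y_varnish + 4·y_finishing = 15.
Solving: y_varnish = 5, y_finishing = 2.5.
Reduced cost of stools: c₃ − yᵀa₃ = 18.5 − (5·3 + 2.5·3) = 18.5 − 22.5 = -4.

-4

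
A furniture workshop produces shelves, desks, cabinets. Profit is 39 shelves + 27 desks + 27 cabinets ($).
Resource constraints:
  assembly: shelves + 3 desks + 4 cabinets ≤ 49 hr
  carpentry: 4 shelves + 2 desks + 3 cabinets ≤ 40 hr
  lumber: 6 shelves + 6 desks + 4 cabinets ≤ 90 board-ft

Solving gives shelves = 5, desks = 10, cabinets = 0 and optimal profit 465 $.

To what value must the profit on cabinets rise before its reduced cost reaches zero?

At the optimum: assembly uses 35 of 49 (slack = 14); carpentry uses 40 of 40 (binding); lumber uses 90 of 90 (binding).
By complementary slackness, y = 0 for the non-binding constraint.
Dual feasibility on the basic columns requires 4·y_carpentry + 6·y_lumber = 39, 2·y_carpentry + 6·y_lumber = 27.
→ y_carpentry = 6 and y_lumber = 2.5.
cabinets enters the basis when its profit ≥ yᵀa₃ = 6·3 + 2.5·4 = 28.

28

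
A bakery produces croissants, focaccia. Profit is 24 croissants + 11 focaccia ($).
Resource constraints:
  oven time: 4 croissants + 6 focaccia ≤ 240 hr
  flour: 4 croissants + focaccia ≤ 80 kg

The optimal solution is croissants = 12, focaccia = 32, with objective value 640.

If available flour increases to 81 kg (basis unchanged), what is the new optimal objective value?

Both oven time and flour are binding at x*.
From A_Bᵀ y = c: 4·y_oven time + 4·y_flour = 24; 6·y_oven time + 1·y_flour = 11.
→ y_oven time = 1 and y_flour = 5.
Δz = y_flour·Δb = 5 × (1) = 5, so new z* = 640 + 5 = 645.

645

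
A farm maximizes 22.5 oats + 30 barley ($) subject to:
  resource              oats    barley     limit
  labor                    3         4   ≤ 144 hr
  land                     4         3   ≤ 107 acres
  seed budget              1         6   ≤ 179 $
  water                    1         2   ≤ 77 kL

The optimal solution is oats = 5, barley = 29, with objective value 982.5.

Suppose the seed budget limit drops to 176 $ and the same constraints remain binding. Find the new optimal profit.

Check each constraint at x*: labor 131/144 (slack 13); land 107/107 (tight); seed budget 179/179 (tight); water 63/77 (slack 14).
Slack constraints have shadow price 0 (complementary slackness).
From A_Bᵀ y = c: 4·y_land + 1·y_seed budget = 22.5; 3·y_land + 6·y_seed budget = 30.
→ y_land = 5 and y_seed budget = 2.5.
Δz = y_seed budget·Δb = 2.5 × (-3) = -7.5, so new z* = 982.5 − 7.5 = 975.

975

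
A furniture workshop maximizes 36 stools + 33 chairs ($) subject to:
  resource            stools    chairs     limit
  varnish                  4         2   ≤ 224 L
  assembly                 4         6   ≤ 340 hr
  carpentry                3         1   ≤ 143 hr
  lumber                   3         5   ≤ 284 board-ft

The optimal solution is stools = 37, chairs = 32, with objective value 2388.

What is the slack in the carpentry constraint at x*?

0

carpentry used = 3·37 + 1·32 = 143; slack = 143 − 143 = 0.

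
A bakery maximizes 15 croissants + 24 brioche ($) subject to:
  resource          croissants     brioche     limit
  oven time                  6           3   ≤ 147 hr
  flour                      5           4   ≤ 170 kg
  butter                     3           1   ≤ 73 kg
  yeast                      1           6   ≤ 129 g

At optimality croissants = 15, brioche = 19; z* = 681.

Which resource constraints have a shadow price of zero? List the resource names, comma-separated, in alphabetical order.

butter, flour

oven time: 147/147 (binding)
flour: 151/170 (slack 19)
butter: 64/73 (slack 9)
yeast: 129/129 (binding)
By complementary slackness, a constraint with positive slack has shadow price 0 → butter, flour.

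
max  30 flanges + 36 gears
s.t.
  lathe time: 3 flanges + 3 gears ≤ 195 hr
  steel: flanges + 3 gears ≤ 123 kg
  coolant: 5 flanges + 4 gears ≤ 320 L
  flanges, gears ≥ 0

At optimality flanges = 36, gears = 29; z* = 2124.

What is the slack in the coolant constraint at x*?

24

coolant used = 5·36 + 4·29 = 296; slack = 320 − 296 = 24.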